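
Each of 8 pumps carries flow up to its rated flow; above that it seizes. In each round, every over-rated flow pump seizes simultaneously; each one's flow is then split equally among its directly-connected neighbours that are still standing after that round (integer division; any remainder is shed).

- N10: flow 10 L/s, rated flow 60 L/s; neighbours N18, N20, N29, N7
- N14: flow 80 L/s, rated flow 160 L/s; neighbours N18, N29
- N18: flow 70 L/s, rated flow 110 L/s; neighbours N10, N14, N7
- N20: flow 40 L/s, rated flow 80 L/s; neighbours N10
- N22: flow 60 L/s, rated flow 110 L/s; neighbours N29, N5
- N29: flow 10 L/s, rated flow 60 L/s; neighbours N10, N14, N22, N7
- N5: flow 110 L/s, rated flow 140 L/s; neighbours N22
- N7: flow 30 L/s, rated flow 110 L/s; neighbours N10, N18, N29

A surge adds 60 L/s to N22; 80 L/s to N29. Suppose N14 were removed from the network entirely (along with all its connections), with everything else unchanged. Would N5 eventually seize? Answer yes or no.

yes

With N14 removed:
Round 1 — N22 at 120 > 110; N29 at 90 > 60. N22, N29 seize.
  N22 sheds 120 L/s to N5: 120 each.
    N5: 110+120 = 230 > 140
  N29 sheds 90 L/s to N10, N7: 45 each.
    N10: 10+45 = 55 ≤ 60
    N7: 30+45 = 75 ≤ 110
Round 2 — N5 seizes.
  N5 sheds 230 L/s: no online neighbours, lost.
No further seizures.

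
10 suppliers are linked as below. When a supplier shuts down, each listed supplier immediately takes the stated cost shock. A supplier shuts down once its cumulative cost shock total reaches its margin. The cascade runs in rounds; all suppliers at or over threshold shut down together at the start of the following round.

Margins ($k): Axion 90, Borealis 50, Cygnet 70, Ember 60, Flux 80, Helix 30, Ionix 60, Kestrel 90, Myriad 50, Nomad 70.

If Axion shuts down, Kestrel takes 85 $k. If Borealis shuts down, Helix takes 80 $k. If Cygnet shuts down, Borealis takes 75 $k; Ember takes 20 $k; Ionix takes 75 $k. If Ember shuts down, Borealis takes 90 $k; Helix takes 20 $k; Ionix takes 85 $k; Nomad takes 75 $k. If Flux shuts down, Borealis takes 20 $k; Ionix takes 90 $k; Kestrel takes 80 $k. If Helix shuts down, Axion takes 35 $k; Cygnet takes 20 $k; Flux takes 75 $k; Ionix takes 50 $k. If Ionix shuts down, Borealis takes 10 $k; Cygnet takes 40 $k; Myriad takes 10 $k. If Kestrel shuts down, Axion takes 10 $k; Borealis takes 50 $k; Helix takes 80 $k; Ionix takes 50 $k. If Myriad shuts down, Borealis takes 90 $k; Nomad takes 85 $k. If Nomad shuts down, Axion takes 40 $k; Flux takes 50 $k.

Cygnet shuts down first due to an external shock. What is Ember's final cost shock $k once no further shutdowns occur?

Round 1 — Cygnet shuts down (initial).
  Borealis: +75 → 75 ≥ 50
  Ember: +20 → 20 < 60
  Ionix: +75 → 75 ≥ 60
Round 2 — Borealis, Ionix shut down.
  Helix: +80 → 80 ≥ 30
  Myriad: +10 → 10 < 50
Round 3 — Helix shuts down.
  Axion: +35 → 35 < 90
  Flux: +75 → 75 < 80
No further shutdowns.

20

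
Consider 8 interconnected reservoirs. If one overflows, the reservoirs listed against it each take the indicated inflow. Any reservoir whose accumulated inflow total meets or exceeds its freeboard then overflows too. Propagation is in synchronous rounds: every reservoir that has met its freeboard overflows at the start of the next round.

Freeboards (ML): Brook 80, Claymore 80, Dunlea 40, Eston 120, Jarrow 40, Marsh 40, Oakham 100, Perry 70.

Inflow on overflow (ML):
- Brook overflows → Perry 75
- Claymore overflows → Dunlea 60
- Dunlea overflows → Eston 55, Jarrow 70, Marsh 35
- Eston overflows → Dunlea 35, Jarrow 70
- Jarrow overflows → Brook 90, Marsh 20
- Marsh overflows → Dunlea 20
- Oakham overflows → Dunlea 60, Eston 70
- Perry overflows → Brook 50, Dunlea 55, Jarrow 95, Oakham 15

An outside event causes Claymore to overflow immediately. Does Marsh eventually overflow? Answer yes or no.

yes

Round 1 — Claymore overflows (initial).
  Dunlea: +60 → 60 ≥ 40
Round 2 — Dunlea overflows.
  Eston: +55 → 55 < 120
  Jarrow: +70 → 70 ≥ 40
  Marsh: +35 → 35 < 40
Round 3 — Jarrow overflows.
  Brook: +90 → 90 ≥ 80
  Marsh: +20 → 55 ≥ 40
Round 4 — Brook, Marsh overflow.
  Perry: +75 → 75 ≥ 70
Round 5 — Perry overflows.
  Oakham: +15 → 15 < 100
No further overflows.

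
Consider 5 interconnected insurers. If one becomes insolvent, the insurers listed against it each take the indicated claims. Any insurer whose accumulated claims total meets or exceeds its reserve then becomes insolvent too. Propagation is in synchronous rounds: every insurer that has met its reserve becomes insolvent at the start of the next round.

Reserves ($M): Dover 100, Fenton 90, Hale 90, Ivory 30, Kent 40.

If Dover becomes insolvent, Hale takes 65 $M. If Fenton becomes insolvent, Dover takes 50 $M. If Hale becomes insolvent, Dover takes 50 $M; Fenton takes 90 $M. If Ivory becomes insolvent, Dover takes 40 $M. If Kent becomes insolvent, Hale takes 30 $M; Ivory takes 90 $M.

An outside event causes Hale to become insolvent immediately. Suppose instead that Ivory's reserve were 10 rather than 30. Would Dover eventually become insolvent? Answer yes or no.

yes

With Ivory's reserve at 10:
Round 1 — Hale becomes insolvent (initial).
  Dover: +50 → 50 < 100
  Fenton: +90 → 90 ≥ 90
Round 2 — Fenton becomes insolvent.
  Dover: +50 → 100 ≥ 100
Round 3 — Dover becomes insolvent.
No further insolvencies.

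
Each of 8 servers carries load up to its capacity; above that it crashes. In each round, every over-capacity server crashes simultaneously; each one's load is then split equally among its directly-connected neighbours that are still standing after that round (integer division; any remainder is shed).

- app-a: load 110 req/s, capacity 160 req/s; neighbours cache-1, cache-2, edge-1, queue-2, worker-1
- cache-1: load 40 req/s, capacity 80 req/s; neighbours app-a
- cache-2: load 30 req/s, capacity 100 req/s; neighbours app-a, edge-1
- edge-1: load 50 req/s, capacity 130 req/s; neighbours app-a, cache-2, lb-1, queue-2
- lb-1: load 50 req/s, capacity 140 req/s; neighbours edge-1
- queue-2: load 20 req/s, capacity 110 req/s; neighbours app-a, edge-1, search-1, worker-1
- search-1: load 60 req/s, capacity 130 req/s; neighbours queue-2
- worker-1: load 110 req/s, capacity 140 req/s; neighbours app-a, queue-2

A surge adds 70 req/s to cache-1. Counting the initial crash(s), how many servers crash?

8

Round 1 — cache-1 at 110 > 80. cache-1 crashes.
  cache-1 sheds 110 req/s to app-a: 110 each.
    app-a: 110+110 = 220 > 160
Round 2 — app-a crashes.
  app-a sheds 220 req/s to cache-2, edge-1, queue-2, worker-1: 55 each.
    cache-2: 30+55 = 85 ≤ 100
    edge-1: 50+55 = 105 ≤ 130
    queue-2: 20+55 = 75 ≤ 110
    worker-1: 110+55 = 165 > 140
Round 3 — worker-1 crashes.
  worker-1 sheds 165 req/s to queue-2: 165 each.
    queue-2: 75+165 = 240 > 110
Round 4 — queue-2 crashes.
  queue-2 sheds 240 req/s to edge-1, search-1: 120 each.
    edge-1: 105+120 = 225 > 130
    search-1: 60+120 = 180 > 130
Round 5 — edge-1, search-1 crash.
  edge-1 sheds 225 req/s to cache-2, lb-1: 112 each (1 lost).
    cache-2: 85+112 = 197 > 100
    lb-1: 50+112 = 162 > 140
  search-1 sheds 180 req/s: no online neighbours, lost.
Round 6 — cache-2, lb-1 crash.
  cache-2 sheds 197 req/s: no online neighbours, lost.
  lb-1 sheds 162 req/s: no online neighbours, lost.
No further crashes.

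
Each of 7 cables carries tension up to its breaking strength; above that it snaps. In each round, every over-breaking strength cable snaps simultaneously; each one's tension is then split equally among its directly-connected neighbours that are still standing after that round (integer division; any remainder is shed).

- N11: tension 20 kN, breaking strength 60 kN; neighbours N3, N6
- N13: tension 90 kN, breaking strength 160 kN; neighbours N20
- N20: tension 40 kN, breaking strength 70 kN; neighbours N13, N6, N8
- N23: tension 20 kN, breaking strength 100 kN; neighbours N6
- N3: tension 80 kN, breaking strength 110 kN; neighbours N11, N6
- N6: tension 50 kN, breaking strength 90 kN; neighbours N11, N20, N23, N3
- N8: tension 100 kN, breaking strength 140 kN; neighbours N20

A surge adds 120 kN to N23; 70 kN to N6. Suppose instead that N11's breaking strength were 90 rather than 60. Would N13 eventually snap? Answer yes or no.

With N11's breaking strength at 90:
Round 1 — N23 at 140 > 100; N6 at 120 > 90. N23, N6 snap.
  N23 sheds 140 kN: no online neighbours, lost.
  N6 sheds 120 kN to N11, N20, N3: 40 each.
    N11: 20+40 = 60 ≤ 90
    N20: 40+40 = 80 > 70
    N3: 80+40 = 120 > 110
Round 2 — N20, N3 snap.
  N20 sheds 80 kN to N13, N8: 40 each.
    N13: 90+40 = 130 ≤ 160
    N8: 100+40 = 140 ≤ 140
  N3 sheds 120 kN to N11: 120 each.
    N11: 60+120 = 180 > 90
Round 3 — N11 snaps.
  N11 sheds 180 kN: no online neighbours, lost.
No further breaks.

no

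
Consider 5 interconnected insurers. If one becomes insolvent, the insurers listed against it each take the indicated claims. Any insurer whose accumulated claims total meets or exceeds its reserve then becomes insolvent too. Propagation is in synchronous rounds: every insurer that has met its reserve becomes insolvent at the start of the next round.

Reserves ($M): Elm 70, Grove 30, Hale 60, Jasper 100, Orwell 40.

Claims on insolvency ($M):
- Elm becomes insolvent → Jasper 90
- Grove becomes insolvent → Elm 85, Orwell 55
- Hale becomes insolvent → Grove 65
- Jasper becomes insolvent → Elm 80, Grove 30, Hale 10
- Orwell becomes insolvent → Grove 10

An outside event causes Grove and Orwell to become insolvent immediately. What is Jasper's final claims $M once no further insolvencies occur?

Round 1 — Grove, Orwell become insolvent (initial).
  Elm: +85 → 85 ≥ 70
Round 2 — Elm becomes insolvent.
  Jasper: +90 → 90 < 100
No further insolvencies.

90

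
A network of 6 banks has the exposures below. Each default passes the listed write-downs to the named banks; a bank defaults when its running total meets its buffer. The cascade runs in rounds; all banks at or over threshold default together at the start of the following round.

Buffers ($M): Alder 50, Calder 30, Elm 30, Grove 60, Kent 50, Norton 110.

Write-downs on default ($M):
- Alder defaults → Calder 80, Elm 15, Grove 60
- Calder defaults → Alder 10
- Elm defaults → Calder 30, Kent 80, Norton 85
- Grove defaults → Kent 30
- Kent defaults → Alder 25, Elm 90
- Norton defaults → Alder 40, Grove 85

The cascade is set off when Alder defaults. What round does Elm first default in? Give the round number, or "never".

never

Round 1 — Alder defaults (initial).
  Calder: +80 → 80 ≥ 30
  Elm: +15 → 15 < 30
  Grove: +60 → 60 ≥ 60
Round 2 — Calder, Grove default.
  Kent: +30 → 30 < 50
No further defaults.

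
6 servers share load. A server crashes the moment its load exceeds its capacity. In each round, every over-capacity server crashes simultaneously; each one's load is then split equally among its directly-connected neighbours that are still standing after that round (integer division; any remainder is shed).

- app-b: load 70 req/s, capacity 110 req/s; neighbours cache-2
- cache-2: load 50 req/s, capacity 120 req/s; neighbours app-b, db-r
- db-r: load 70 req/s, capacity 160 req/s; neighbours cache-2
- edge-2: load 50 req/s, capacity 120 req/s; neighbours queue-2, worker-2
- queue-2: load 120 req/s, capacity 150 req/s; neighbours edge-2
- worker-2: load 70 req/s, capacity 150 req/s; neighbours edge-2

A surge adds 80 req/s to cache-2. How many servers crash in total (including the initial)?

2

Round 1 — cache-2 at 130 > 120. cache-2 crashes.
  cache-2 sheds 130 req/s to app-b, db-r: 65 each.
    app-b: 70+65 = 135 > 110
    db-r: 70+65 = 135 ≤ 160
Round 2 — app-b crashes.
  app-b sheds 135 req/s: no online neighbours, lost.
No further crashes.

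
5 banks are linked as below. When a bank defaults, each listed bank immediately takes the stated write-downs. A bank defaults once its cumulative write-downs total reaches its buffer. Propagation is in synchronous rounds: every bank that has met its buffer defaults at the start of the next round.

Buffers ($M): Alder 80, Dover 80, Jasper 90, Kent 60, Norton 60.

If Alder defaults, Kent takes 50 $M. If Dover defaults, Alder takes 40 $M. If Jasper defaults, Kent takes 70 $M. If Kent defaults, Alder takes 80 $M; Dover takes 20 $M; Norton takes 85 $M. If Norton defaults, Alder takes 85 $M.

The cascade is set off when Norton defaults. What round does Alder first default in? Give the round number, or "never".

2

Round 1 — Norton defaults (initial).
  Alder: +85 → 85 ≥ 80
Round 2 — Alder defaults.
  Kent: +50 → 50 < 60
No further defaults.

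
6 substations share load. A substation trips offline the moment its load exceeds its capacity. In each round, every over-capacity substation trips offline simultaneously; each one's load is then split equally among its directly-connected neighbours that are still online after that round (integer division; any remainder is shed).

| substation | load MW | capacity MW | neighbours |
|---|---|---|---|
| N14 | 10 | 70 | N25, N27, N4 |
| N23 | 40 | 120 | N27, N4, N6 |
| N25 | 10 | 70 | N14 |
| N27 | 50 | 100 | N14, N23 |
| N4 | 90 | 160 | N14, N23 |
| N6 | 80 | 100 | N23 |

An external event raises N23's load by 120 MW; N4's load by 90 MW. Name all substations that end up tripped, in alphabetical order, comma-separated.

Round 1 — N23 at 160 > 120; N4 at 180 > 160. N23, N4 trip offline.
  N23 sheds 160 MW to N27, N6: 80 each.
    N27: 50+80 = 130 > 100
    N6: 80+80 = 160 > 100
  N4 sheds 180 MW to N14: 180 each.
    N14: 10+180 = 190 > 70
Round 2 — N14, N27, N6 trip offline.
  N14 sheds 190 MW to N25: 190 each.
    N25: 10+190 = 200 > 70
  N27 sheds 130 MW: no online neighbours, lost.
  N6 sheds 160 MW: no online neighbours, lost.
Round 3 — N25 trips offline.
  N25 sheds 200 MW: no online neighbours, lost.
No further trips.

N14, N23, N25, N27, N4, N6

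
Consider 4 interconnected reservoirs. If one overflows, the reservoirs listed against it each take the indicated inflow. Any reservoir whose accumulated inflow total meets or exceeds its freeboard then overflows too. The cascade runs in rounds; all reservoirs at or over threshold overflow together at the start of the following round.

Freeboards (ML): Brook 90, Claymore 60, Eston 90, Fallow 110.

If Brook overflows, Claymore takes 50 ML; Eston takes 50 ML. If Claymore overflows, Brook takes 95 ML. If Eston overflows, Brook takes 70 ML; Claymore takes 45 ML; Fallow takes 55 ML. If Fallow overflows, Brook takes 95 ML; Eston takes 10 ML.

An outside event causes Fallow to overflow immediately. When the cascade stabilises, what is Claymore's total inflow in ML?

Round 1 — Fallow overflows (initial).
  Brook: +95 → 95 ≥ 90
  Eston: +10 → 10 < 90
Round 2 — Brook overflows.
  Claymore: +50 → 50 < 60
  Eston: +50 → 60 < 90
No further overflows.

50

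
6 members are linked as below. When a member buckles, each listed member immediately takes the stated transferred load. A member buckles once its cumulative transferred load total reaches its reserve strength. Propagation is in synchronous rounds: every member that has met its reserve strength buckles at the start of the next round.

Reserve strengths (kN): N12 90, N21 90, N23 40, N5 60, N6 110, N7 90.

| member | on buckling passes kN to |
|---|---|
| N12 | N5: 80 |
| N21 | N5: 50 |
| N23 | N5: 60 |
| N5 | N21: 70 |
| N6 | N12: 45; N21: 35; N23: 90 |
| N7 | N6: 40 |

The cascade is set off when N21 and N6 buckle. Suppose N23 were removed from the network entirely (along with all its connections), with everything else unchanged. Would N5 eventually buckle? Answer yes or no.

With N23 removed:
Round 1 — N21, N6 buckle (initial).
  N12: +45 → 45 < 90
  N5: +50 → 50 < 60
No further bucklings.

no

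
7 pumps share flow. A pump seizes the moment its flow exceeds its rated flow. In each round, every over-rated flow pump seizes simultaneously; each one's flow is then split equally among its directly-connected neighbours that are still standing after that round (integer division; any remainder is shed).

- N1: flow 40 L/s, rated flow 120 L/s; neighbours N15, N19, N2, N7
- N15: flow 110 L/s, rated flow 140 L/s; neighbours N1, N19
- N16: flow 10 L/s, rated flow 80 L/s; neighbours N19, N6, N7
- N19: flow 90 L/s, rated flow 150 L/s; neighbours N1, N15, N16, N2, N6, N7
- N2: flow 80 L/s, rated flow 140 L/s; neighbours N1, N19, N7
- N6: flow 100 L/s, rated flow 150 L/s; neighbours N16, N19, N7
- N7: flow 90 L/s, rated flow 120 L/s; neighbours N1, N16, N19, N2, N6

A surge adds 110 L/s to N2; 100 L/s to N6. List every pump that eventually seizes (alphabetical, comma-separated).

N1, N15, N16, N19, N2, N6, N7

Round 1 — N2 at 190 > 140; N6 at 200 > 150. N2, N6 seize.
  N2 sheds 190 L/s to N1, N19, N7: 63 each (1 lost).
    N1: 40+63 = 103 ≤ 120
    N19: 90+63 = 153 > 150
    N7: 90+63 = 153 > 120
  N6 sheds 200 L/s to N16, N19, N7: 66 each (2 lost).
    N16: 10+66 = 76 ≤ 80
    N19: 153+66 = 219 > 150
    N7: 153+66 = 219 > 120
Round 2 — N19, N7 seize.
  N19 sheds 219 L/s to N1, N15, N16: 73 each.
    N1: 103+73 = 176 > 120
    N15: 110+73 = 183 > 140
    N16: 76+73 = 149 > 80
  N7 sheds 219 L/s to N1, N16: 109 each (1 lost).
    N1: 176+109 = 285 > 120
    N16: 149+109 = 258 > 80
Round 3 — N1, N15, N16 seize.
  N1 sheds 285 L/s: no online neighbours, lost.
  N15 sheds 183 L/s: no online neighbours, lost.
  N16 sheds 258 L/s: no online neighbours, lost.
No further seizures.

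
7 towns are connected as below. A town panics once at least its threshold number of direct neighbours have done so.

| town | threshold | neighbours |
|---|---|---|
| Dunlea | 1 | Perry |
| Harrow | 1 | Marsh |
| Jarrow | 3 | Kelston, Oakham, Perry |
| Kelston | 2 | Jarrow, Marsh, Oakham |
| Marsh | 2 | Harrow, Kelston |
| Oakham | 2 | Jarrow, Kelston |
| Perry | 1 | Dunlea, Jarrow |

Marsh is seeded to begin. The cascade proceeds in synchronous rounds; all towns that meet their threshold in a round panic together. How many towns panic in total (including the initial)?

Round 1 — Marsh panics (initial).
Round 2 — checking thresholds:
  Harrow: 1 of 1 neighbours ≥ 1, panics.
  Kelston: 1 of 3 neighbours < 2, holds.
Round 3 — no new panics; cascade stops.

2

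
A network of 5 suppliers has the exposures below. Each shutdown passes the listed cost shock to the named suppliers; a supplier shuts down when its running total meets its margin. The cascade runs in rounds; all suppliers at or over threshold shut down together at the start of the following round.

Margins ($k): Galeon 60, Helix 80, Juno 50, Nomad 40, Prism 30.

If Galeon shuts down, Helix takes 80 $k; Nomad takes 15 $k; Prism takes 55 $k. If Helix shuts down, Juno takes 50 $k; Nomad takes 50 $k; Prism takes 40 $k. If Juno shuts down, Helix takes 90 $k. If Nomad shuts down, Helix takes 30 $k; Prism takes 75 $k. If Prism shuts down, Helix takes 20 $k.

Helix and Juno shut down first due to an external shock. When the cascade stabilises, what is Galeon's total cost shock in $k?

0

Round 1 — Helix, Juno shut down (initial).
  Nomad: +50 → 50 ≥ 40
  Prism: +40 → 40 ≥ 30
Round 2 — Nomad, Prism shut down.
No further shutdowns.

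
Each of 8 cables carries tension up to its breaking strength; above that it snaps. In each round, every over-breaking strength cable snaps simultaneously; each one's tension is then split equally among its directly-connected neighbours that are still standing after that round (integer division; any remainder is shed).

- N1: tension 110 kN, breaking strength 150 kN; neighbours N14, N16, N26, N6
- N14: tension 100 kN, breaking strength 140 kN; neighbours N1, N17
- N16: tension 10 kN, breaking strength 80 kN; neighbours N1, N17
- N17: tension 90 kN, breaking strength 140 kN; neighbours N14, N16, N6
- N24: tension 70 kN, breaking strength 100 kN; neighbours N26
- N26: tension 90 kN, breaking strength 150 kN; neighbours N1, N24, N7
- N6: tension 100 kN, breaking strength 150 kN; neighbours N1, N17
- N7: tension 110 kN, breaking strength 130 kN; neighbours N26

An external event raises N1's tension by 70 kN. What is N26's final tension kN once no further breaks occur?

Round 1 — N1 at 180 > 150. N1 snaps.
  N1 sheds 180 kN to N14, N16, N26, N6: 45 each.
    N14: 100+45 = 145 > 140
    N16: 10+45 = 55 ≤ 80
    N26: 90+45 = 135 ≤ 150
    N6: 100+45 = 145 ≤ 150
Round 2 — N14 snaps.
  N14 sheds 145 kN to N17: 145 each.
    N17: 90+145 = 235 > 140
Round 3 — N17 snaps.
  N17 sheds 235 kN to N16, N6: 117 each (1 lost).
    N16: 55+117 = 172 > 80
    N6: 145+117 = 262 > 150
Round 4 — N16, N6 snap.
  N16 sheds 172 kN: no online neighbours, lost.
  N6 sheds 262 kN: no online neighbours, lost.
No further breaks.

135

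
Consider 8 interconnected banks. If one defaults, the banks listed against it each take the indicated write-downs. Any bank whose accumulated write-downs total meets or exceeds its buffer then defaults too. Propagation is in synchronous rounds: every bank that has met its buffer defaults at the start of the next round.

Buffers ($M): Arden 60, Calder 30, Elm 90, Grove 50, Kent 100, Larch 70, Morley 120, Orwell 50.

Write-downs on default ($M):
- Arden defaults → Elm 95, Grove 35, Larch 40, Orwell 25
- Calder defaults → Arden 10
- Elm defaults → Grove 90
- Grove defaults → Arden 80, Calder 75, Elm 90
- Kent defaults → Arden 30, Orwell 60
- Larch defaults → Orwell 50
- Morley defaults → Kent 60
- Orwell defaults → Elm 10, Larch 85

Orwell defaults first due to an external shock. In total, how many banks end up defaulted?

2

Round 1 — Orwell defaults (initial).
  Elm: +10 → 10 < 90
  Larch: +85 → 85 ≥ 70
Round 2 — Larch defaults.
No further defaults.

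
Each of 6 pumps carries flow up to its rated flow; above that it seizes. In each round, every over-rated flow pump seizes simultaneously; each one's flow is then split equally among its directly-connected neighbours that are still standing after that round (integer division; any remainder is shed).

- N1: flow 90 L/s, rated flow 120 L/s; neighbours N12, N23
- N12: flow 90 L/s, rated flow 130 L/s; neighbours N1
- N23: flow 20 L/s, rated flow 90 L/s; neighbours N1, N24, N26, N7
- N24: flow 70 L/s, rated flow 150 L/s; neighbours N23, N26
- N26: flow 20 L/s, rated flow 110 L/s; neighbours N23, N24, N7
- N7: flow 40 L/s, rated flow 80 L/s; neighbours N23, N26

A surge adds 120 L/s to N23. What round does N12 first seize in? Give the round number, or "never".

Round 1 — N23 at 140 > 90. N23 seizes.
  N23 sheds 140 L/s to N1, N24, N26, N7: 35 each.
    N1: 90+35 = 125 > 120
    N24: 70+35 = 105 ≤ 150
    N26: 20+35 = 55 ≤ 110
    N7: 40+35 = 75 ≤ 80
Round 2 — N1 seizes.
  N1 sheds 125 L/s to N12: 125 each.
    N12: 90+125 = 215 > 130
Round 3 — N12 seizes.
  N12 sheds 215 L/s: no online neighbours, lost.
No further seizures.

3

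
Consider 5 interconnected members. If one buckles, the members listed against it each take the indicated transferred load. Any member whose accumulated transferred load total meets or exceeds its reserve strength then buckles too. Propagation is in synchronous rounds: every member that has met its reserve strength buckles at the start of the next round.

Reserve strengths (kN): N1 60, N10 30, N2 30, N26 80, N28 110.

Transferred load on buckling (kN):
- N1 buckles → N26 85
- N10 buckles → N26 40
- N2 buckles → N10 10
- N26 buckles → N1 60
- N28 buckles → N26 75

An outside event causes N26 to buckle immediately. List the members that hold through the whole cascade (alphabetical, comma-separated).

N10, N2, N28

Round 1 — N26 buckles (initial).
  N1: +60 → 60 ≥ 60
Round 2 — N1 buckles.
No further bucklings.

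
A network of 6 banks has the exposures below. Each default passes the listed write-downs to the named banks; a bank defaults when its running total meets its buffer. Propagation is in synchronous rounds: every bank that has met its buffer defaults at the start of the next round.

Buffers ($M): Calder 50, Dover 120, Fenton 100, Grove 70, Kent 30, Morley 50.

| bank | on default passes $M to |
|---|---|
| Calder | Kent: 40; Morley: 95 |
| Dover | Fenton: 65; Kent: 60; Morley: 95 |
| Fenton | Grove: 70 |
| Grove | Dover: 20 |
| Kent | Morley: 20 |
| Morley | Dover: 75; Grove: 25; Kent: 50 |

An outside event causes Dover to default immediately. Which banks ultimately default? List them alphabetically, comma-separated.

Dover, Kent, Morley

Round 1 — Dover defaults (initial).
  Fenton: +65 → 65 < 100
  Kent: +60 → 60 ≥ 30
  Morley: +95 → 95 ≥ 50
Round 2 — Kent, Morley default.
  Grove: +25 → 25 < 70
No further defaults.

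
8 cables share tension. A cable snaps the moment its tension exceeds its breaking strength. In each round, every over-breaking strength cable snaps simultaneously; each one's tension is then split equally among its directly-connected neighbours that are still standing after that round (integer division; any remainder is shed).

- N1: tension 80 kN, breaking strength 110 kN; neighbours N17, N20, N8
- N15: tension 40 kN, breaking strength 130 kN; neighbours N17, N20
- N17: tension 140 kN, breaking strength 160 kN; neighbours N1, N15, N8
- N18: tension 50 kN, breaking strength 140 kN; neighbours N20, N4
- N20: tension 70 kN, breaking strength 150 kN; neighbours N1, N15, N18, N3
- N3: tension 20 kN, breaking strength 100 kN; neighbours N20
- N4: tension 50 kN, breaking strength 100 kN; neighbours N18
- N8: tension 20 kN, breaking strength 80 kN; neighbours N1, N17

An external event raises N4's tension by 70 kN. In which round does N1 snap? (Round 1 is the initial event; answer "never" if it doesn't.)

Round 1 — N4 at 120 > 100. N4 snaps.
  N4 sheds 120 kN to N18: 120 each.
    N18: 50+120 = 170 > 140
Round 2 — N18 snaps.
  N18 sheds 170 kN to N20: 170 each.
    N20: 70+170 = 240 > 150
Round 3 — N20 snaps.
  N20 sheds 240 kN to N1, N15, N3: 80 each.
    N1: 80+80 = 160 > 110
    N15: 40+80 = 120 ≤ 130
    N3: 20+80 = 100 ≤ 100
Round 4 — N1 snaps.
  N1 sheds 160 kN to N17, N8: 80 each.
    N17: 140+80 = 220 > 160
    N8: 20+80 = 100 > 80
Round 5 — N17, N8 snap.
  N17 sheds 220 kN to N15: 220 each.
    N15: 120+220 = 340 > 130
  N8 sheds 100 kN: no online neighbours, lost.
Round 6 — N15 snaps.
  N15 sheds 340 kN: no online neighbours, lost.
No further breaks.

4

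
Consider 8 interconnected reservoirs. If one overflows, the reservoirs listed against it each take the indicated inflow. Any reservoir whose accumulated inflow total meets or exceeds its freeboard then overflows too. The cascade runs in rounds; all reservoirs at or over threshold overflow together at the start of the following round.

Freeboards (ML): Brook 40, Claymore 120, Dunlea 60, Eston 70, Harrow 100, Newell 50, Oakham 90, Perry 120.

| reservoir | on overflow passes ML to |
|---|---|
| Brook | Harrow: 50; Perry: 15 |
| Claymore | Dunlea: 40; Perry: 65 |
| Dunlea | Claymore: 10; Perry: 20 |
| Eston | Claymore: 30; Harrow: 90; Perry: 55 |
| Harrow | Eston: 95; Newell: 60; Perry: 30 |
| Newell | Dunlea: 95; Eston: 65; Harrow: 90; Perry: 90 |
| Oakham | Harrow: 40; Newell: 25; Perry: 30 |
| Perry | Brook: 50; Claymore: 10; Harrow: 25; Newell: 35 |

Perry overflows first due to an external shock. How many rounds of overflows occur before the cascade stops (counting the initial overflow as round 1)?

Round 1 — Perry overflows (initial).
  Brook: +50 → 50 ≥ 40
  Claymore: +10 → 10 < 120
  Harrow: +25 → 25 < 100
  Newell: +35 → 35 < 50
Round 2 — Brook overflows.
  Harrow: +50 → 75 < 100
No further overflows.

2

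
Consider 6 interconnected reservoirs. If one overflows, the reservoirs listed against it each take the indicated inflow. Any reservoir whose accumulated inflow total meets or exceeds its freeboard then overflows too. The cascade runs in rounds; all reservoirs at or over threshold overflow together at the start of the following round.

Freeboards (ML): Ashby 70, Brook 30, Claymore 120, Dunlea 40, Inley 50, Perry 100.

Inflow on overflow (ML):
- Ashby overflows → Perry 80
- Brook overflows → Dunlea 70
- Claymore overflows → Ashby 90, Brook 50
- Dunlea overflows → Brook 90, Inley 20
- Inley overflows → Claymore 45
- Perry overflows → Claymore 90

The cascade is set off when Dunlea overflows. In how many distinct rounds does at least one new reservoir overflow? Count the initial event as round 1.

2

Round 1 — Dunlea overflows (initial).
  Brook: +90 → 90 ≥ 30
  Inley: +20 → 20 < 50
Round 2 — Brook overflows.
No further overflows.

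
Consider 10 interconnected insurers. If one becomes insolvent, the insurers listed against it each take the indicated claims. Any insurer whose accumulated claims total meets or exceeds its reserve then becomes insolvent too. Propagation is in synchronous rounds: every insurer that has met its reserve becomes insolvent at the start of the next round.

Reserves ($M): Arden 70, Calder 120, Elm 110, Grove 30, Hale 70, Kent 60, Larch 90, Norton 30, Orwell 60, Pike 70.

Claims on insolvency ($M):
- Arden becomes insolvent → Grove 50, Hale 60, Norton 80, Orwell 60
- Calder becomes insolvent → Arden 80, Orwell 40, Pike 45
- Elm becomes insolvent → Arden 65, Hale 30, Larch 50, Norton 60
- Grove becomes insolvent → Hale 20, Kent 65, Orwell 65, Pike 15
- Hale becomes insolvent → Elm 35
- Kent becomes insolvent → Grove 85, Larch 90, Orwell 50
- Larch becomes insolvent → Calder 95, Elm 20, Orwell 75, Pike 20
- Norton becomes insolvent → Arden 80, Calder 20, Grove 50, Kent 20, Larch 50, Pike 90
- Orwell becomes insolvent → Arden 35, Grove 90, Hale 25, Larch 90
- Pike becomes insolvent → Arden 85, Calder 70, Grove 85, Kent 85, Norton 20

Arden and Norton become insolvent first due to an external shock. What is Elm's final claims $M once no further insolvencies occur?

55

Round 1 — Arden, Norton become insolvent (initial).
  Calder: +20 → 20 < 120
  Grove: +50+50 → 100 ≥ 30
  Hale: +60 → 60 < 70
  Kent: +20 → 20 < 60
  Larch: +50 → 50 < 90
  Orwell: +60 → 60 ≥ 60
  Pike: +90 → 90 ≥ 70
Round 2 — Grove, Orwell, Pike become insolvent.
  Calder: +70 → 90 < 120
  Hale: +20+25 → 105 ≥ 70
  Kent: +65+85 → 170 ≥ 60
  Larch: +90 → 140 ≥ 90
Round 3 — Hale, Kent, Larch become insolvent.
  Calder: +95 → 185 ≥ 120
  Elm: +35+20 → 55 < 110
Round 4 — Calder becomes insolvent.
No further insolvencies.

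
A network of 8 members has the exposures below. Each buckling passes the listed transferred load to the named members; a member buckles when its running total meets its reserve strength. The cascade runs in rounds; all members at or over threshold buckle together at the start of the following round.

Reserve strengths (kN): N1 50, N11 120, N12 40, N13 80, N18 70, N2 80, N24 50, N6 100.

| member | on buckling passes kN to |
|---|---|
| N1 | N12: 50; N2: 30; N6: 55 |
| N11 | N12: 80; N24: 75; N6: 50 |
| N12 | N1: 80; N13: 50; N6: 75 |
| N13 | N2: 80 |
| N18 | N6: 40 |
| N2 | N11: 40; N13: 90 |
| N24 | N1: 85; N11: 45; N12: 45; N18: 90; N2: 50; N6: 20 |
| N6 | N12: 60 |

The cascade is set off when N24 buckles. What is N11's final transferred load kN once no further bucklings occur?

85

Round 1 — N24 buckles (initial).
  N1: +85 → 85 ≥ 50
  N11: +45 → 45 < 120
  N12: +45 → 45 ≥ 40
  N18: +90 → 90 ≥ 70
  N2: +50 → 50 < 80
  N6: +20 → 20 < 100
Round 2 — N1, N12, N18 buckle.
  N13: +50 → 50 < 80
  N2: +30 → 80 ≥ 80
  N6: +55+75+40 → 190 ≥ 100
Round 3 — N2, N6 buckle.
  N11: +40 → 85 < 120
  N13: +90 → 140 ≥ 80
Round 4 — N13 buckles.
No further bucklings.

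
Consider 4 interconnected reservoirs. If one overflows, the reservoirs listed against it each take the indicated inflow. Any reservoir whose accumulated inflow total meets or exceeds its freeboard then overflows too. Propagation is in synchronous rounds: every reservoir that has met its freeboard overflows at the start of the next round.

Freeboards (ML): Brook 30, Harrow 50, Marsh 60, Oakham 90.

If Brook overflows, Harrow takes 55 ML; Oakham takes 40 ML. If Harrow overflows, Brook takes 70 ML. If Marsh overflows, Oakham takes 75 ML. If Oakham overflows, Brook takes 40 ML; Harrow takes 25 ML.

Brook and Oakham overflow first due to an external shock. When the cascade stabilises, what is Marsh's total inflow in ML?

0

Round 1 — Brook, Oakham overflow (initial).
  Harrow: +55+25 → 80 ≥ 50
Round 2 — Harrow overflows.
No further overflows.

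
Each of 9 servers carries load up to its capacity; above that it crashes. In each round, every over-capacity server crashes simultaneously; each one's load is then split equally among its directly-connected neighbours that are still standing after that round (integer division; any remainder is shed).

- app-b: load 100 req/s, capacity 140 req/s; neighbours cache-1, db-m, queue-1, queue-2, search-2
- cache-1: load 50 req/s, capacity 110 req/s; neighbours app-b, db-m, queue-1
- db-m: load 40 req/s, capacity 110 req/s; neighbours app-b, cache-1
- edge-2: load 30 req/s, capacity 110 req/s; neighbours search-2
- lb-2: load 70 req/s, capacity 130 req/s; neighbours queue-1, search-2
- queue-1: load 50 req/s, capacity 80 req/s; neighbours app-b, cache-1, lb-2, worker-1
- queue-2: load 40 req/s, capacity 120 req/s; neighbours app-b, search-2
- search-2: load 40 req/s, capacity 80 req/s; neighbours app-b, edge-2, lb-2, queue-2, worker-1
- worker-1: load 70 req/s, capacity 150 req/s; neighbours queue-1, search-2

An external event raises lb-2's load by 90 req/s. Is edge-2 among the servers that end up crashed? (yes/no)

Round 1 — lb-2 at 160 > 130. lb-2 crashes.
  lb-2 sheds 160 req/s to queue-1, search-2: 80 each.
    queue-1: 50+80 = 130 > 80
    search-2: 40+80 = 120 > 80
Round 2 — queue-1, search-2 crash.
  queue-1 sheds 130 req/s to app-b, cache-1, worker-1: 43 each (1 lost).
    app-b: 100+43 = 143 > 140
    cache-1: 50+43 = 93 ≤ 110
    worker-1: 70+43 = 113 ≤ 150
  search-2 sheds 120 req/s to app-b, edge-2, queue-2, worker-1: 30 each.
    app-b: 143+30 = 173 > 140
    edge-2: 30+30 = 60 ≤ 110
    queue-2: 40+30 = 70 ≤ 120
    worker-1: 113+30 = 143 ≤ 150
Round 3 — app-b crashes.
  app-b sheds 173 req/s to cache-1, db-m, queue-2: 57 each (2 lost).
    cache-1: 93+57 = 150 > 110
    db-m: 40+57 = 97 ≤ 110
    queue-2: 70+57 = 127 > 120
Round 4 — cache-1, queue-2 crash.
  cache-1 sheds 150 req/s to db-m: 150 each.
    db-m: 97+150 = 247 > 110
  queue-2 sheds 127 req/s: no online neighbours, lost.
Round 5 — db-m crashes.
  db-m sheds 247 req/s: no online neighbours, lost.
No further crashes.

no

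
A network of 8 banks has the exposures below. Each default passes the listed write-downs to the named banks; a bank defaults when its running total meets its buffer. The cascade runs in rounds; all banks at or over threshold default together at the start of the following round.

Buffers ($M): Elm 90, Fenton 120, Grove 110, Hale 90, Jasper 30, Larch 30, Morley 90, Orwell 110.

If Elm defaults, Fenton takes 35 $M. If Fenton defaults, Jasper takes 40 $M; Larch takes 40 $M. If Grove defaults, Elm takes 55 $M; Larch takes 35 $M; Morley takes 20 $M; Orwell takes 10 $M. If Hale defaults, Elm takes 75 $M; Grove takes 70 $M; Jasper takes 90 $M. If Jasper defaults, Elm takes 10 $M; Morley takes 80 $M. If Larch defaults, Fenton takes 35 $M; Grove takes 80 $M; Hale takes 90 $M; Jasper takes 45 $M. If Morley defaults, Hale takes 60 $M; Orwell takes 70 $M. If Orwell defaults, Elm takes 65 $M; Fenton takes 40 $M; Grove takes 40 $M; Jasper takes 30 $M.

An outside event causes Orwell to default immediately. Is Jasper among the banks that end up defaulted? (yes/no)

Round 1 — Orwell defaults (initial).
  Elm: +65 → 65 < 90
  Fenton: +40 → 40 < 120
  Grove: +40 → 40 < 110
  Jasper: +30 → 30 ≥ 30
Round 2 — Jasper defaults.
  Elm: +10 → 75 < 90
  Morley: +80 → 80 < 90
No further defaults.

yes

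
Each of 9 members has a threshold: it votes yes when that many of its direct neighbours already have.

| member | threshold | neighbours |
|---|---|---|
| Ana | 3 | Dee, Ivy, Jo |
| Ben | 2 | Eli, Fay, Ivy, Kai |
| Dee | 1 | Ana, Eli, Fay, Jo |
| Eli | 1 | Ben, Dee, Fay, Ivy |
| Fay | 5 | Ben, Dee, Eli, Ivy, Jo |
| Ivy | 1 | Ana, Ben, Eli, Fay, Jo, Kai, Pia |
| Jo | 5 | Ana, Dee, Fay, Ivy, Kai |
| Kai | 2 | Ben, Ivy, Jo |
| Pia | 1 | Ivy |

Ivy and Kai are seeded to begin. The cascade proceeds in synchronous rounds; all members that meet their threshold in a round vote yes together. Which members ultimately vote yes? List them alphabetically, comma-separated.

Round 1 — Ivy, Kai vote yes (initial).
Round 2 — checking thresholds:
  Ana: 1 of 3 neighbours < 3, not yet.
  Ben: 2 of 4 neighbours ≥ 2, votes yes.
  Eli: 1 of 4 neighbours ≥ 1, votes yes.
  Fay: 1 of 5 neighbours < 5, not yet.
  Jo: 2 of 5 neighbours < 5, not yet.
  Pia: 1 of 1 neighbours ≥ 1, votes yes.
Round 3 — checking thresholds:
  Ana: 1 of 3 neighbours < 3, not yet.
  Dee: 1 of 4 neighbours ≥ 1, votes yes.
  Fay: 3 of 5 neighbours < 5, not yet.
  Jo: 2 of 5 neighbours < 5, not yet.
Round 4 — no new yes votes; cascade stops.

Ben, Dee, Eli, Ivy, Kai, Pia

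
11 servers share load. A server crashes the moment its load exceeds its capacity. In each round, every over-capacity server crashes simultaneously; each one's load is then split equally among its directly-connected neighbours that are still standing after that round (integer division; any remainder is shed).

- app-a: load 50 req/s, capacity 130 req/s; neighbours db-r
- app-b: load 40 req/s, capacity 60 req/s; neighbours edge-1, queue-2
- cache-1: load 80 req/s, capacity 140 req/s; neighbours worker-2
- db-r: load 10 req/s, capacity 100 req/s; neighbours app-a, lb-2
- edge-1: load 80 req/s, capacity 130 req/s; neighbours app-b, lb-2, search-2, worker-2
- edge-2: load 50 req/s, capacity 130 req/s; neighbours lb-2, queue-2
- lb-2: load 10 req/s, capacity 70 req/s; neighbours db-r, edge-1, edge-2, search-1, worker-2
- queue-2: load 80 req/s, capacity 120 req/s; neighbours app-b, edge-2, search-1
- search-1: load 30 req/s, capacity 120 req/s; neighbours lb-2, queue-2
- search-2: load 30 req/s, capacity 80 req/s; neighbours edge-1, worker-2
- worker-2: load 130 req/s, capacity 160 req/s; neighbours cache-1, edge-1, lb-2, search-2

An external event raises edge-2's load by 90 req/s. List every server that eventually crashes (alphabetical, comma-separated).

app-b, cache-1, edge-1, edge-2, lb-2, queue-2, search-1, search-2, worker-2

Round 1 — edge-2 at 140 > 130. edge-2 crashes.
  edge-2 sheds 140 req/s to lb-2, queue-2: 70 each.
    lb-2: 10+70 = 80 > 70
    queue-2: 80+70 = 150 > 120
Round 2 — lb-2, queue-2 crash.
  lb-2 sheds 80 req/s to db-r, edge-1, search-1, worker-2: 20 each.
    db-r: 10+20 = 30 ≤ 100
    edge-1: 80+20 = 100 ≤ 130
    search-1: 30+20 = 50 ≤ 120
    worker-2: 130+20 = 150 ≤ 160
  queue-2 sheds 150 req/s to app-b, search-1: 75 each.
    app-b: 40+75 = 115 > 60
    search-1: 50+75 = 125 > 120
Round 3 — app-b, search-1 crash.
  app-b sheds 115 req/s to edge-1: 115 each.
    edge-1: 100+115 = 215 > 130
  search-1 sheds 125 req/s: no online neighbours, lost.
Round 4 — edge-1 crashes.
  edge-1 sheds 215 req/s to search-2, worker-2: 107 each (1 lost).
    search-2: 30+107 = 137 > 80
    worker-2: 150+107 = 257 > 160
Round 5 — search-2, worker-2 crash.
  search-2 sheds 137 req/s: no online neighbours, lost.
  worker-2 sheds 257 req/s to cache-1: 257 each.
    cache-1: 80+257 = 337 > 140
Round 6 — cache-1 crashes.
  cache-1 sheds 337 req/s: no online neighbours, lost.
No further crashes.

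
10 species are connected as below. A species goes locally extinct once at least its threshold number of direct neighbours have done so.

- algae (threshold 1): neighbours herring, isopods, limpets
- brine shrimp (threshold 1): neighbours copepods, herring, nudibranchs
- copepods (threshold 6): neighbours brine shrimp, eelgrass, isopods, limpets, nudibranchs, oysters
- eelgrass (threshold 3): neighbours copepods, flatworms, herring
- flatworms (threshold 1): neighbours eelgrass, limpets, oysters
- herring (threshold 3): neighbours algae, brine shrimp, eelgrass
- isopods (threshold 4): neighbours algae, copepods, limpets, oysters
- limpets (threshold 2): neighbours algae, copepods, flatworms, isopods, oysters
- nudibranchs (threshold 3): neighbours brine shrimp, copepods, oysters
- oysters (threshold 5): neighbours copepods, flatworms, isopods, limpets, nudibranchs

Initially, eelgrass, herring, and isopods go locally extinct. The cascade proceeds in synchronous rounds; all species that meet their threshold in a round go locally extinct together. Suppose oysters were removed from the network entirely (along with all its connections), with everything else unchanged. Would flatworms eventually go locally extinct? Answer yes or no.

yes

With oysters removed:
Round 1 — eelgrass, herring, isopods go locally extinct (initial).
Round 2 — checking thresholds:
  algae: 2 of 3 neighbours ≥ 1, goes locally extinct.
  brine shrimp: 1 of 3 neighbours ≥ 1, goes locally extinct.
  copepods: 2 of 5 neighbours < 6, below threshold.
  flatworms: 1 of 2 neighbours ≥ 1, goes locally extinct.
  limpets: 1 of 4 neighbours < 2, below threshold.
Round 3 — checking thresholds:
  copepods: 3 of 5 neighbours < 6, below threshold.
  limpets: 3 of 4 neighbours ≥ 2, goes locally extinct.
  nudibranchs: 1 of 2 neighbours < 3, below threshold.
Round 4 — no new extinctions; cascade stops.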